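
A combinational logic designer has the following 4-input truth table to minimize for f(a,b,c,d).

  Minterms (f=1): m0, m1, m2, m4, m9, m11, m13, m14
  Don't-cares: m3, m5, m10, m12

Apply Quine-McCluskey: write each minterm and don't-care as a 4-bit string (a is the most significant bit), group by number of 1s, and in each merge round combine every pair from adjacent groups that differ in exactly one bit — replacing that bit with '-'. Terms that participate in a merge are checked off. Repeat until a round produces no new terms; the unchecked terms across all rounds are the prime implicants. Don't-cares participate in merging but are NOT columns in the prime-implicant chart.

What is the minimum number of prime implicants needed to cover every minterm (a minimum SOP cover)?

4

Round 0: 0000✓ 0001✓ 0010✓ 0011✓ 0100✓ 0101✓ 1001✓ 1010✓ 1011✓ 1100✓ 1101✓ 1110✓
Round 1: -001✓ -010✓ -011✓ -100✓ -101✓ 0-00✓ 0-01✓ 00-0✓ 00-1✓ 000-✓ 001-✓ 010-✓ 1-01✓ 1-10 10-1✓ 101-✓ 11-0 110-✓
Round 2: --01 -0-1 -01- -10- 0-0- 00--
PIs = {--01, -0-1, -01-, -10-, 0-0-, 00--, 1-10, 11-0}
Coverage chart:
  m0: 0-0-,00--
  m1: --01,-0-1,0-0-,00--
  m2: -01-,00--
  m4: -10-,0-0-
  m9: --01,-0-1
  m11: -0-1,-01-
  m13: --01,-10-
  m14: 1-10,11-0
(no essential prime implicants)
Petrick residual → --01, -01-, 0-0-, 1-10
Min cover (4 terms): c'd + b'c + a'c' + acd'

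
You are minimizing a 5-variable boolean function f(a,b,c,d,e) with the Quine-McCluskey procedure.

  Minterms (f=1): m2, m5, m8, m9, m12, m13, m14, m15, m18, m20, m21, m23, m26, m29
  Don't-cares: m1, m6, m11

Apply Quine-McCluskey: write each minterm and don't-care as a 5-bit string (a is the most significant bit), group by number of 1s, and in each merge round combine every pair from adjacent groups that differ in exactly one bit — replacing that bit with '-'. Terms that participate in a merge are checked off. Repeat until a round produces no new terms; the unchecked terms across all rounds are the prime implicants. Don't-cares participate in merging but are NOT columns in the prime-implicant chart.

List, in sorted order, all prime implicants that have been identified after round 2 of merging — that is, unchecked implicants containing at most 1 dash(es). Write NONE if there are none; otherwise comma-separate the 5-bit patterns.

-0010, 0-110, 00-10, 1-010, 101-1, 1010-

Round 0: 00001✓ 00010✓ 00101✓ 00110✓ 01000✓ 01001✓ 01011✓ 01100✓ 01101✓ 01110✓ 01111✓ 10010✓ 10100✓ 10101✓ 10111✓ 11010✓ 11101✓
Round 1: -0010 -0101✓ -1101✓ 0-001✓ 0-101✓ 0-110 00-01✓ 00-10 01-00✓ 01-01✓ 01-11✓ 010-1✓ 0100-✓ 011-0✓ 011-1✓ 0110-✓ 0111-✓ 1-010 1-101✓ 101-1 1010-
Round 2: --101 0--01 01--1 01-0- 011--
PIs = {--101, -0010, 0--01, 0-110, 00-10, 01--1, 01-0-, 011--, 1-010, 101-1, 1010-}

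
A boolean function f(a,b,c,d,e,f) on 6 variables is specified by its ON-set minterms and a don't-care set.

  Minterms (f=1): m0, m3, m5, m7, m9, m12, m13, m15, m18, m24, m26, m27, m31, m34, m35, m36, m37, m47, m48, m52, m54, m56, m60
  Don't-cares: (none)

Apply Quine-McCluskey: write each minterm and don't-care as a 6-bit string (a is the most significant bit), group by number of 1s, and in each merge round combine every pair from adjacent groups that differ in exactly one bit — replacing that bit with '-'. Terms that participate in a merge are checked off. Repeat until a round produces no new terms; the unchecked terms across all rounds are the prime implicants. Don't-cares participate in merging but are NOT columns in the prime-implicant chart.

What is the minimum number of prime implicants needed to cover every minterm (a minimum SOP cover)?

Round 0: 000000 000011✓ 000101✓ 000111✓ 001001✓ 001100✓ 001101✓ 001111✓ 010010✓ 011000✓ 011010✓ 011011✓ 011111✓ 100010✓ 100011✓ 100100✓ 100101✓ 101111✓ 110000✓ 110100✓ 110110✓ 111000✓ 111100✓
Round 1: -00011 -00101 -01111 -11000 0-1111 00-101✓ 00-111✓ 000-11 0001-1✓ 001-01 0011-1✓ 00110- 01-010 011-11 0110-0 01101- 1-0100 10001- 10010- 11-000✓ 11-100✓ 110-00✓ 1101-0 111-00✓
Round 2: 00-1-1 11--00
PIs = {-00011, -00101, -01111, -11000, 0-1111, 00-1-1, 000-11, 000000, 001-01, 00110-, 01-010, 011-11, 0110-0, 01101-, 1-0100, 10001-, 10010-, 11--00, 1101-0}
Coverage chart:
  m0: 000000 ←essential
  m3: -00011,000-11
  m5: -00101,00-1-1
  m7: 00-1-1,000-11
  m9: 001-01 ←essential
  m12: 00110- ←essential
  m13: 00-1-1,001-01,00110-
  m15: -01111,0-1111,00-1-1
  m18: 01-010 ←essential
  m24: -11000,0110-0
  m26: 01-010,0110-0,01101-
  m27: 011-11,01101-
  m31: 0-1111,011-11
  m34: 10001- ←essential
  m35: -00011,10001-
  m36: 1-0100,10010-
  m37: -00101,10010-
  m47: -01111 ←essential
  m48: 11--00 ←essential
  m52: 1-0100,11--00,1101-0
  m54: 1101-0 ←essential
  m56: -11000,11--00
  m60: 11--00 ←essential
Essential: -01111, 000000, 001-01, 00110-, 01-010, 10001-, 11--00, 1101-0
Petrick residual → -00011, -11000, 00-1-1, 011-11, 10010-
Min cover (13 terms): b'c'd'ef + b'cdef + bcd'e'f' + a'b'df + a'b'c'd'e'f' + a'b'ce'f + a'b'cde' + a'bd'ef' + a'bcef + ab'c'd'e + ab'c'de' + abe'f' + abc'df'

13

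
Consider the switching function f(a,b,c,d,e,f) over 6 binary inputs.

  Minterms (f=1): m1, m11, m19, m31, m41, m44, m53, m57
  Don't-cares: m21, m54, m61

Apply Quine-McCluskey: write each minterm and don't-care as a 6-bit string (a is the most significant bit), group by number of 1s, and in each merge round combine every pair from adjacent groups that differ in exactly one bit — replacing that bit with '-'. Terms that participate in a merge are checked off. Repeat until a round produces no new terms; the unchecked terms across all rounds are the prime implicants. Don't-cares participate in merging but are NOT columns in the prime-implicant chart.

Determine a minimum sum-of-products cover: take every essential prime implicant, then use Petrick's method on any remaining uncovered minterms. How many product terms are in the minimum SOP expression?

7

size-2^0 implicants → 000001  001011  010011  010101(✓)  011111  101001(✓)  101100  110101(✓)  110110  111001(✓)  111101(✓)
size-2^1 implicants → -10101  1-1001  11-101  111-01
Unchecked terms (primes): -10101, 000001, 001011, 010011, 011111, 1-1001, 101100, 11-101, 110110, 111-01
Minterm coverage:
  m1 ⊆ 000001 [E]
  m11 ⊆ 001011 [E]
  m19 ⊆ 010011 [E]
  m31 ⊆ 011111 [E]
  m41 ⊆ 1-1001 [E]
  m44 ⊆ 101100 [E]
  m53 ⊆ -10101,11-101
  m57 ⊆ 1-1001,111-01
E = {000001, 001011, 010011, 011111, 1-1001, 101100}
Petrick residual → -10101
Cover = bc'de'f + a'b'c'd'e'f + a'b'cd'ef + a'bc'd'ef + a'bcdef + acd'e'f + ab'cde'f'  |cover|=7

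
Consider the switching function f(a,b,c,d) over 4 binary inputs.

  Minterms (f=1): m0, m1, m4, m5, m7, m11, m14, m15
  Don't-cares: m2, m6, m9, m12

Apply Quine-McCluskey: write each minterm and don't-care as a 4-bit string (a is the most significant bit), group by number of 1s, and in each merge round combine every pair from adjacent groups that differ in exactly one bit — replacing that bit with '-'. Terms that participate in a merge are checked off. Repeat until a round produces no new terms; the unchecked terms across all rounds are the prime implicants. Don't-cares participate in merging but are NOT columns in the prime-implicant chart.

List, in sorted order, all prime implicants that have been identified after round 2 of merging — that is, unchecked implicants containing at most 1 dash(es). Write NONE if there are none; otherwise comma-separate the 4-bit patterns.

-001, 1-11, 10-1

Round 0: 0000✓ 0001✓ 0010✓ 0100✓ 0101✓ 0110✓ 0111✓ 1001✓ 1011✓ 1100✓ 1110✓ 1111✓
Round 1: -001 -100✓ -110✓ -111✓ 0-00✓ 0-01✓ 0-10✓ 00-0✓ 000-✓ 01-0✓ 01-1✓ 010-✓ 011-✓ 1-11 10-1 11-0✓ 111-✓
Round 2: -1-0 -11- 0--0 0-0- 01--
PIs = {-001, -1-0, -11-, 0--0, 0-0-, 01--, 1-11, 10-1}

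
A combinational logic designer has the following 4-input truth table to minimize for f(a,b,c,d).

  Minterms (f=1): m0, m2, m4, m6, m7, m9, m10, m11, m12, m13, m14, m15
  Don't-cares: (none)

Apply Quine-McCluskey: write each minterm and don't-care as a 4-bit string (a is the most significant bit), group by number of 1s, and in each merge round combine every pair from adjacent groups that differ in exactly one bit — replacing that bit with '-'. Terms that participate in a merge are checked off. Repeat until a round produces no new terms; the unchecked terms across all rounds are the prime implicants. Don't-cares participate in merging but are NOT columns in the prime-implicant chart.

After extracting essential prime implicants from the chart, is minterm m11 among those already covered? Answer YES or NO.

Round 0: 0000✓ 0010✓ 0100✓ 0110✓ 0111✓ 1001✓ 1010✓ 1011✓ 1100✓ 1101✓ 1110✓ 1111✓
Round 1: -010✓ -100✓ -110✓ -111✓ 0-00✓ 0-10✓ 00-0✓ 01-0✓ 011-✓ 1-01✓ 1-10✓ 1-11✓ 10-1✓ 101-✓ 11-0✓ 11-1✓ 110-✓ 111-✓
Round 2: --10 -1-0 -11- 0--0 1--1 1-1- 11--
PIs = {--10, -1-0, -11-, 0--0, 1--1, 1-1-, 11--}
Coverage chart:
  m0: 0--0 ←essential
  m2: --10,0--0
  m4: -1-0,0--0
  m6: --10,-1-0,-11-,0--0
  m7: -11- ←essential
  m9: 1--1 ←essential
  m10: --10,1-1-
  m11: 1--1,1-1-
  m12: -1-0,11--
  m13: 1--1,11--
  m14: --10,-1-0,-11-,1-1-,11--
  m15: -11-,1--1,1-1-,11--
Essential: -11-, 0--0, 1--1

YES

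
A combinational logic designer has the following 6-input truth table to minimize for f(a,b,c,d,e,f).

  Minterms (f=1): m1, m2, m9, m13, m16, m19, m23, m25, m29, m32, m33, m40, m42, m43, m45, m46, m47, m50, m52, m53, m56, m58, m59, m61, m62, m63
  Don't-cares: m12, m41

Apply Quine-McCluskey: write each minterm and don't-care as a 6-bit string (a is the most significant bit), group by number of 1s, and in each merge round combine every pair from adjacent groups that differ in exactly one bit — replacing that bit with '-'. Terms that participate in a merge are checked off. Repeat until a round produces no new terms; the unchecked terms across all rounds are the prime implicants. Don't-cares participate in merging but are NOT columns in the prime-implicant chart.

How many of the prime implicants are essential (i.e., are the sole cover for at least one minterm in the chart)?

10

size-2^0 implicants → 000001(✓)  000010  001001(✓)  001100(✓)  001101(✓)  010000  010011(✓)  010111(✓)  011001(✓)  011101(✓)  100000(✓)  100001(✓)  101000(✓)  101001(✓)  101010(✓)  101011(✓)  101101(✓)  101110(✓)  101111(✓)  110010(✓)  110100(✓)  110101(✓)  111000(✓)  111010(✓)  111011(✓)  111101(✓)  111110(✓)  111111(✓)
size-2^1 implicants → -00001(✓)  -01001(✓)  -01101(✓)  -11101(✓)  0-1001(✓)  0-1101(✓)  00-001(✓)  001-01(✓)  00110-  010-11  011-01(✓)  1-1000(✓)  1-1010(✓)  1-1011(✓)  1-1101(✓)  1-1110(✓)  1-1111(✓)  10-000(✓)  10-001(✓)  10000-(✓)  101-01(✓)  101-10(✓)  101-11(✓)  1010-0(✓)  1010-1(✓)  10100-(✓)  10101-(✓)  1011-1(✓)  10111-(✓)  11-010  11-101  11010-  111-10(✓)  111-11(✓)  1110-0(✓)  11101-(✓)  1111-1(✓)  11111-(✓)
size-2^2 implicants → --1101  -0-001  -01-01  0-1-01  1-1-10(✓)  1-1-11(✓)  1-10-0  1-101-(✓)  1-11-1  1-111-(✓)  10-00-  101--1  101-1-(✓)  1010--  111-1-(✓)
size-2^3 implicants → 1-1-1-
Unchecked terms (primes): --1101, -0-001, -01-01, 0-1-01, 000010, 00110-, 010-11, 010000, 1-1-1-, 1-10-0, 1-11-1, 10-00-, 101--1, 1010--, 11-010, 11-101, 11010-
Minterm coverage:
  m1 ⊆ -0-001 [E]
  m2 ⊆ 000010 [E]
  m9 ⊆ -0-001,-01-01,0-1-01
  m13 ⊆ --1101,-01-01,0-1-01,00110-
  m16 ⊆ 010000 [E]
  m19 ⊆ 010-11 [E]
  m23 ⊆ 010-11 [E]
  m25 ⊆ 0-1-01 [E]
  m29 ⊆ --1101,0-1-01
  m32 ⊆ 10-00- [E]
  m33 ⊆ -0-001,10-00-
  m40 ⊆ 1-10-0,10-00-,1010--
  m42 ⊆ 1-1-1-,1-10-0,1010--
  m43 ⊆ 1-1-1-,101--1,1010--
  m45 ⊆ --1101,-01-01,1-11-1,101--1
  m46 ⊆ 1-1-1- [E]
  m47 ⊆ 1-1-1-,1-11-1,101--1
  m50 ⊆ 11-010 [E]
  m52 ⊆ 11010- [E]
  m53 ⊆ 11-101,11010-
  m56 ⊆ 1-10-0 [E]
  m58 ⊆ 1-1-1-,1-10-0,11-010
  m59 ⊆ 1-1-1- [E]
  m61 ⊆ --1101,1-11-1,11-101
  m62 ⊆ 1-1-1- [E]
  m63 ⊆ 1-1-1-,1-11-1
E = {-0-001, 0-1-01, 000010, 010-11, 010000, 1-1-1-, 1-10-0, 10-00-, 11-010, 11010-}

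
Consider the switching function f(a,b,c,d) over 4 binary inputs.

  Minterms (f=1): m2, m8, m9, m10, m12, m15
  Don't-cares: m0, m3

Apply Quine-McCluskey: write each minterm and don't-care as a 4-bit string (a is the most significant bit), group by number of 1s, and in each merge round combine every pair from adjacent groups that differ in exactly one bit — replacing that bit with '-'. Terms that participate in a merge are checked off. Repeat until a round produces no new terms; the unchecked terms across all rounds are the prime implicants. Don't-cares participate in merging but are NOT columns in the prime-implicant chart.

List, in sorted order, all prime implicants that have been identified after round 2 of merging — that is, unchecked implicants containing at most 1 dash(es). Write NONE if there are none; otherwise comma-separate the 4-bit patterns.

Round 0: 0000✓ 0010✓ 0011✓ 1000✓ 1001✓ 1010✓ 1100✓ 1111
Round 1: -000✓ -010✓ 00-0✓ 001- 1-00 10-0✓ 100-
Round 2: -0-0
PIs = {-0-0, 001-, 1-00, 100-, 1111}

001-, 1-00, 100-, 1111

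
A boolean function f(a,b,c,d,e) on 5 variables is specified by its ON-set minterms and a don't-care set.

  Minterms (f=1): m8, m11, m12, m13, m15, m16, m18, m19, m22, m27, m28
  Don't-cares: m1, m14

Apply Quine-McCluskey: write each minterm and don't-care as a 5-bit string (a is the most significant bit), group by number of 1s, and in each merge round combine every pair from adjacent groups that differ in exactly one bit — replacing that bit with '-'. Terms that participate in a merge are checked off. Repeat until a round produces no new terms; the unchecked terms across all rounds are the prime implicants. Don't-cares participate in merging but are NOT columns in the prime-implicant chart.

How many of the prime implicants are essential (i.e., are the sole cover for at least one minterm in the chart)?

5

size-2^0 implicants → 00001  01000(✓)  01011(✓)  01100(✓)  01101(✓)  01110(✓)  01111(✓)  10000(✓)  10010(✓)  10011(✓)  10110(✓)  11011(✓)  11100(✓)
size-2^1 implicants → -1011  -1100  01-00  01-11  011-0(✓)  011-1(✓)  0110-(✓)  0111-(✓)  1-011  10-10  100-0  1001-
size-2^2 implicants → 011--
Unchecked terms (primes): -1011, -1100, 00001, 01-00, 01-11, 011--, 1-011, 10-10, 100-0, 1001-
Minterm coverage:
  m8 ⊆ 01-00 [E]
  m11 ⊆ -1011,01-11
  m12 ⊆ -1100,01-00,011--
  m13 ⊆ 011-- [E]
  m15 ⊆ 01-11,011--
  m16 ⊆ 100-0 [E]
  m18 ⊆ 10-10,100-0,1001-
  m19 ⊆ 1-011,1001-
  m22 ⊆ 10-10 [E]
  m27 ⊆ -1011,1-011
  m28 ⊆ -1100 [E]
E = {-1100, 01-00, 011--, 10-10, 100-0}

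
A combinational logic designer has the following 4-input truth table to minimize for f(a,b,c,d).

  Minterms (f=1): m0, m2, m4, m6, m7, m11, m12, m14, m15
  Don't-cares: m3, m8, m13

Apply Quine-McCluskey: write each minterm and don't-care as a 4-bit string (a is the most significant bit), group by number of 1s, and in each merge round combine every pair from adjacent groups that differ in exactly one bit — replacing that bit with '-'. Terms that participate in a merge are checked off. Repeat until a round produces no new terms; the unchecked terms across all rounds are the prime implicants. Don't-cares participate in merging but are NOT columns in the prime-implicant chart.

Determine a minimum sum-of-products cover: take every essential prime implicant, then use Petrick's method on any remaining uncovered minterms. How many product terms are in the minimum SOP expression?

size-2^0 implicants → 0000(✓)  0010(✓)  0011(✓)  0100(✓)  0110(✓)  0111(✓)  1000(✓)  1011(✓)  1100(✓)  1101(✓)  1110(✓)  1111(✓)
size-2^1 implicants → -000(✓)  -011(✓)  -100(✓)  -110(✓)  -111(✓)  0-00(✓)  0-10(✓)  0-11(✓)  00-0(✓)  001-(✓)  01-0(✓)  011-(✓)  1-00(✓)  1-11(✓)  11-0(✓)  11-1(✓)  110-(✓)  111-(✓)
size-2^2 implicants → --00  --11  -1-0  -11-  0--0  0-1-  11--
Unchecked terms (primes): --00, --11, -1-0, -11-, 0--0, 0-1-, 11--
Minterm coverage:
  m0 ⊆ --00,0--0
  m2 ⊆ 0--0,0-1-
  m4 ⊆ --00,-1-0,0--0
  m6 ⊆ -1-0,-11-,0--0,0-1-
  m7 ⊆ --11,-11-,0-1-
  m11 ⊆ --11 [E]
  m12 ⊆ --00,-1-0,11--
  m14 ⊆ -1-0,-11-,11--
  m15 ⊆ --11,-11-,11--
E = {--11}
Petrick residual → -1-0, 0--0
Cover = cd + bd' + a'd'  |cover|=3

3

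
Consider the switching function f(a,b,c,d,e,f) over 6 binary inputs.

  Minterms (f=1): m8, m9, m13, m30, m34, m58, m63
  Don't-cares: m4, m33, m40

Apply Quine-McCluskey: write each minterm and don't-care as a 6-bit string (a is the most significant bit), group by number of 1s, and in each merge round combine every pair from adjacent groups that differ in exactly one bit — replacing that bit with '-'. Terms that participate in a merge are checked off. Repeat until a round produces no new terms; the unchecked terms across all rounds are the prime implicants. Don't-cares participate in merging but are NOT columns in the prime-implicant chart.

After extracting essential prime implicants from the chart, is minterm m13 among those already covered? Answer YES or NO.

YES

Round 0: 000100 001000✓ 001001✓ 001101✓ 011110 100001 100010 101000✓ 111010 111111
Round 1: -01000 001-01 00100-
PIs = {-01000, 000100, 001-01, 00100-, 011110, 100001, 100010, 111010, 111111}
Coverage chart:
  m8: -01000,00100-
  m9: 001-01,00100-
  m13: 001-01 ←essential
  m30: 011110 ←essential
  m34: 100010 ←essential
  m58: 111010 ←essential
  m63: 111111 ←essential
Essential: 001-01, 011110, 100010, 111010, 111111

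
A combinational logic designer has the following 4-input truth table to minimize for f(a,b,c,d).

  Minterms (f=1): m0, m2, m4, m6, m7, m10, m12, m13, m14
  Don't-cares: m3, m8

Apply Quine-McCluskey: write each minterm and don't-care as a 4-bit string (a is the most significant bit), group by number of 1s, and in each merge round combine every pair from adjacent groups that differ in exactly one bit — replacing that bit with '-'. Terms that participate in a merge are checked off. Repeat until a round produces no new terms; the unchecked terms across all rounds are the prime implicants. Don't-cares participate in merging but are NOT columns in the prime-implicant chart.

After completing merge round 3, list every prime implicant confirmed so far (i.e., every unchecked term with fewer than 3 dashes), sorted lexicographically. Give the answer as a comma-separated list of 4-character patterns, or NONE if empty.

0-1-, 110-

[col 0] 0000*, 0010*, 0011*, 0100*, 0110*, 0111*, 1000*, 1010*, 1100*, 1101*, 1110*
[col 1] -000*, -010*, -100*, -110*, 0-00*, 0-10*, 0-11*, 00-0*, 001-*, 01-0*, 011-*, 1-00*, 1-10*, 10-0*, 11-0*, 110-
[col 2] --00*, --10*, -0-0*, -1-0*, 0--0*, 0-1-, 1--0*
[col 3] ---0
Prime implicants: ---0, 0-1-, 110-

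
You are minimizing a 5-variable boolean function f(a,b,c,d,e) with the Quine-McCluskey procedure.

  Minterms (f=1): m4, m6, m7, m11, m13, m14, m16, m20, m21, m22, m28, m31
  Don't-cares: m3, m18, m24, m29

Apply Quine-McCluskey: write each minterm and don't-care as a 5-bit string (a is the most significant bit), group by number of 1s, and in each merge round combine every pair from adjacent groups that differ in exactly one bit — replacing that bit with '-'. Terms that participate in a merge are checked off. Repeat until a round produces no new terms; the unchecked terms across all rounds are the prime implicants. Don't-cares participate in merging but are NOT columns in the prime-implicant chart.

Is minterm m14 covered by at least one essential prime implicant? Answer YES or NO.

YES

[col 0] 00011*, 00100*, 00110*, 00111*, 01011*, 01101*, 01110*, 10000*, 10010*, 10100*, 10101*, 10110*, 11000*, 11100*, 11101*, 11111*
[col 1] -0100*, -0110*, -1101, 0-011, 0-110, 00-11, 001-0*, 0011-, 1-000*, 1-100*, 1-101*, 10-00*, 10-10*, 100-0*, 101-0*, 1010-*, 11-00*, 111-1, 1110-*
[col 2] -01-0, 1--00, 1-10-, 10--0
Prime implicants: -01-0, -1101, 0-011, 0-110, 00-11, 0011-, 1--00, 1-10-, 10--0, 111-1
PI chart (minterm → PIs covering it):
  4 | -01-0  (sole → essential)
  6 | -01-0,0-110,0011-
  7 | 00-11,0011-
  11 | 0-011  (sole → essential)
  13 | -1101  (sole → essential)
  14 | 0-110  (sole → essential)
  16 | 1--00,10--0
  20 | -01-0,1--00,1-10-,10--0
  21 | 1-10-  (sole → essential)
  22 | -01-0,10--0
  28 | 1--00,1-10-
  31 | 111-1  (sole → essential)
Essential prime implicants: -01-0, -1101, 0-011, 0-110, 1-10-, 111-1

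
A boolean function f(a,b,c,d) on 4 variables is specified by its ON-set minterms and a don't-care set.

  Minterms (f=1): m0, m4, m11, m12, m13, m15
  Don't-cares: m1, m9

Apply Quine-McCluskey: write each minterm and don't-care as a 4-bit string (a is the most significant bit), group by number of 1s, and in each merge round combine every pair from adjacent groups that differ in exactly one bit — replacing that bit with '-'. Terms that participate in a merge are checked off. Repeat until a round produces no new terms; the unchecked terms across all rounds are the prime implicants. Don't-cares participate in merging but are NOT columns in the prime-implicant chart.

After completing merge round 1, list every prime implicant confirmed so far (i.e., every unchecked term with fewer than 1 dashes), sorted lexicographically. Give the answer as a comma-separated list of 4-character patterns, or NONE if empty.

NONE

[col 0] 0000*, 0001*, 0100*, 1001*, 1011*, 1100*, 1101*, 1111*
[col 1] -001, -100, 0-00, 000-, 1-01*, 1-11*, 10-1*, 11-1*, 110-
[col 2] 1--1
Prime implicants: -001, -100, 0-00, 000-, 1--1, 110-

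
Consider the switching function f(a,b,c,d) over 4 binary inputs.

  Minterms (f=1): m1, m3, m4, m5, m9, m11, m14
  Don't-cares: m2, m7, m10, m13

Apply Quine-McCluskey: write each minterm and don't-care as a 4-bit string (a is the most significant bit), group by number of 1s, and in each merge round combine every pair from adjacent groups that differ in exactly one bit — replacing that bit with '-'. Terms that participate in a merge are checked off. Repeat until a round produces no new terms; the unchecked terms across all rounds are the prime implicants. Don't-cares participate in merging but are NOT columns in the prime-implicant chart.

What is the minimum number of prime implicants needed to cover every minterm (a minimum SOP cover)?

3

[col 0] 0001*, 0010*, 0011*, 0100*, 0101*, 0111*, 1001*, 1010*, 1011*, 1101*, 1110*
[col 1] -001*, -010*, -011*, -101*, 0-01*, 0-11*, 00-1*, 001-*, 01-1*, 010-, 1-01*, 1-10, 10-1*, 101-*
[col 2] --01, -0-1, -01-, 0--1
Prime implicants: --01, -0-1, -01-, 0--1, 010-, 1-10
PI chart (minterm → PIs covering it):
  1 | --01,-0-1,0--1
  3 | -0-1,-01-,0--1
  4 | 010-  (sole → essential)
  5 | --01,0--1,010-
  9 | --01,-0-1
  11 | -0-1,-01-
  14 | 1-10  (sole → essential)
Essential prime implicants: 010-, 1-10
Petrick residual → -0-1
Minimum SOP uses 3 PIs: b'd + a'bc' + acd'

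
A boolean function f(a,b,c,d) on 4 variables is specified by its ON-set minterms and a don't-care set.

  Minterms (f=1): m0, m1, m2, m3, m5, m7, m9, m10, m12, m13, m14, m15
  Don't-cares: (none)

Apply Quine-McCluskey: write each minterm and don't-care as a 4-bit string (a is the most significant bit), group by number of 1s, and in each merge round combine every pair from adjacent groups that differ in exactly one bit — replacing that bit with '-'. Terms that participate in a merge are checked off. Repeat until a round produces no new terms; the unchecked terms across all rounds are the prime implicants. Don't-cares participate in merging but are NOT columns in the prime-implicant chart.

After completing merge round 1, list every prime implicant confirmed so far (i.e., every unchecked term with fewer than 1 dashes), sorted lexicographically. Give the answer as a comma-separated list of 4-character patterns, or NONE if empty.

Round 0: 0000✓ 0001✓ 0010✓ 0011✓ 0101✓ 0111✓ 1001✓ 1010✓ 1100✓ 1101✓ 1110✓ 1111✓
Round 1: -001✓ -010 -101✓ -111✓ 0-01✓ 0-11✓ 00-0✓ 00-1✓ 000-✓ 001-✓ 01-1✓ 1-01✓ 1-10 11-0✓ 11-1✓ 110-✓ 111-✓
Round 2: --01 -1-1 0--1 00-- 11--
PIs = {--01, -010, -1-1, 0--1, 00--, 1-10, 11--}

NONE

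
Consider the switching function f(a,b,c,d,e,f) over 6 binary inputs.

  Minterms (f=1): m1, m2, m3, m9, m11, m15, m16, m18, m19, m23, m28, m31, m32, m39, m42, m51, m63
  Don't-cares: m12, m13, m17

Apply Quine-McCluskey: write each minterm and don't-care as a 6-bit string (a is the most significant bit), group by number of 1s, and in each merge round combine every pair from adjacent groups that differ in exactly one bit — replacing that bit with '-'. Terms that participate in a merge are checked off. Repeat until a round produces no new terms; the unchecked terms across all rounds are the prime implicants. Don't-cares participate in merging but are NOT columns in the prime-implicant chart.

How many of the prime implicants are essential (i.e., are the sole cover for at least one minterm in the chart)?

8

[col 0] 000001*, 000010*, 000011*, 001001*, 001011*, 001100*, 001101*, 001111*, 010000*, 010001*, 010010*, 010011*, 010111*, 011100*, 011111*, 100000, 100111, 101010, 110011*, 111111*
[col 1] -10011, -11111, 0-0001*, 0-0010*, 0-0011*, 0-1100, 0-1111, 00-001*, 00-011*, 0000-1*, 00001-*, 001-01*, 001-11*, 0010-1*, 0011-1*, 00110-, 01-111, 010-11, 0100-0*, 0100-1*, 01000-*, 01001-*
[col 2] 0-00-1, 0-001-, 00-0-1, 001--1, 0100--
Prime implicants: -10011, -11111, 0-00-1, 0-001-, 0-1100, 0-1111, 00-0-1, 001--1, 00110-, 01-111, 010-11, 0100--, 100000, 100111, 101010
PI chart (minterm → PIs covering it):
  1 | 0-00-1,00-0-1
  2 | 0-001-  (sole → essential)
  3 | 0-00-1,0-001-,00-0-1
  9 | 00-0-1,001--1
  11 | 00-0-1,001--1
  15 | 0-1111,001--1
  16 | 0100--  (sole → essential)
  18 | 0-001-,0100--
  19 | -10011,0-00-1,0-001-,010-11,0100--
  23 | 01-111,010-11
  28 | 0-1100  (sole → essential)
  31 | -11111,0-1111,01-111
  32 | 100000  (sole → essential)
  39 | 100111  (sole → essential)
  42 | 101010  (sole → essential)
  51 | -10011  (sole → essential)
  63 | -11111  (sole → essential)
Essential prime implicants: -10011, -11111, 0-001-, 0-1100, 0100--, 100000, 100111, 101010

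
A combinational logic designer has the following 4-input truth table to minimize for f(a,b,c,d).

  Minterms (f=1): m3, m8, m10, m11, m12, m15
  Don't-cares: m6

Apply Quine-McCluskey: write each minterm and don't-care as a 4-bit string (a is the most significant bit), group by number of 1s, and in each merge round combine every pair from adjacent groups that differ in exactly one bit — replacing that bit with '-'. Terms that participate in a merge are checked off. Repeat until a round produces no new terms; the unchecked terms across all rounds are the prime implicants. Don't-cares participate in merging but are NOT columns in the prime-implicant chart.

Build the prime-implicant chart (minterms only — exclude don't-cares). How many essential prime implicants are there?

[col 0] 0011*, 0110, 1000*, 1010*, 1011*, 1100*, 1111*
[col 1] -011, 1-00, 1-11, 10-0, 101-
Prime implicants: -011, 0110, 1-00, 1-11, 10-0, 101-
PI chart (minterm → PIs covering it):
  3 | -011  (sole → essential)
  8 | 1-00,10-0
  10 | 10-0,101-
  11 | -011,1-11,101-
  12 | 1-00  (sole → essential)
  15 | 1-11  (sole → essential)
Essential prime implicants: -011, 1-00, 1-11

3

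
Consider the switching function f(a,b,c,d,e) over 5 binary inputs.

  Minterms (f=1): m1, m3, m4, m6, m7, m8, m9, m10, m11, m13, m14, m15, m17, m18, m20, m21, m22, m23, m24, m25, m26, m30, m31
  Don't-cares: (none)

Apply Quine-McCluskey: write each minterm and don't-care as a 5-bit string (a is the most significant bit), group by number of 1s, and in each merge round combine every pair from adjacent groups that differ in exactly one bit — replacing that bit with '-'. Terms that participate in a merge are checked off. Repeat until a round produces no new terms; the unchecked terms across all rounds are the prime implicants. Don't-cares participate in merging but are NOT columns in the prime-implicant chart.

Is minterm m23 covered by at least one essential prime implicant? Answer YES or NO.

YES

size-2^0 implicants → 00001(✓)  00011(✓)  00100(✓)  00110(✓)  00111(✓)  01000(✓)  01001(✓)  01010(✓)  01011(✓)  01101(✓)  01110(✓)  01111(✓)  10001(✓)  10010(✓)  10100(✓)  10101(✓)  10110(✓)  10111(✓)  11000(✓)  11001(✓)  11010(✓)  11110(✓)  11111(✓)
size-2^1 implicants → -0001(✓)  -0100(✓)  -0110(✓)  -0111(✓)  -1000(✓)  -1001(✓)  -1010(✓)  -1110(✓)  -1111(✓)  0-001(✓)  0-011(✓)  0-110(✓)  0-111(✓)  00-11(✓)  000-1(✓)  001-0(✓)  0011-(✓)  01-01(✓)  01-10(✓)  01-11(✓)  010-0(✓)  010-1(✓)  0100-(✓)  0101-(✓)  011-1(✓)  0111-(✓)  1-001(✓)  1-010(✓)  1-110(✓)  1-111(✓)  10-01  10-10(✓)  101-0(✓)  101-1(✓)  1010-(✓)  1011-(✓)  11-10(✓)  110-0(✓)  1100-(✓)  1111-(✓)
size-2^2 implicants → --001  --110(✓)  --111(✓)  -01-0  -011-(✓)  -1-10  -10-0  -100-  -111-(✓)  0--11  0-0-1  0-11-(✓)  01--1  01-1-  010--  1--10  1-11-(✓)  101--
size-2^3 implicants → --11-
Unchecked terms (primes): --001, --11-, -01-0, -1-10, -10-0, -100-, 0--11, 0-0-1, 01--1, 01-1-, 010--, 1--10, 10-01, 101--
Minterm coverage:
  m1 ⊆ --001,0-0-1
  m3 ⊆ 0--11,0-0-1
  m4 ⊆ -01-0 [E]
  m6 ⊆ --11-,-01-0
  m7 ⊆ --11-,0--11
  m8 ⊆ -10-0,-100-,010--
  m9 ⊆ --001,-100-,0-0-1,01--1,010--
  m10 ⊆ -1-10,-10-0,01-1-,010--
  m11 ⊆ 0--11,0-0-1,01--1,01-1-,010--
  m13 ⊆ 01--1 [E]
  m14 ⊆ --11-,-1-10,01-1-
  m15 ⊆ --11-,0--11,01--1,01-1-
  m17 ⊆ --001,10-01
  m18 ⊆ 1--10 [E]
  m20 ⊆ -01-0,101--
  m21 ⊆ 10-01,101--
  m22 ⊆ --11-,-01-0,1--10,101--
  m23 ⊆ --11-,101--
  m24 ⊆ -10-0,-100-
  m25 ⊆ --001,-100-
  m26 ⊆ -1-10,-10-0,1--10
  m30 ⊆ --11-,-1-10,1--10
  m31 ⊆ --11- [E]
E = {--11-, -01-0, 01--1, 1--10}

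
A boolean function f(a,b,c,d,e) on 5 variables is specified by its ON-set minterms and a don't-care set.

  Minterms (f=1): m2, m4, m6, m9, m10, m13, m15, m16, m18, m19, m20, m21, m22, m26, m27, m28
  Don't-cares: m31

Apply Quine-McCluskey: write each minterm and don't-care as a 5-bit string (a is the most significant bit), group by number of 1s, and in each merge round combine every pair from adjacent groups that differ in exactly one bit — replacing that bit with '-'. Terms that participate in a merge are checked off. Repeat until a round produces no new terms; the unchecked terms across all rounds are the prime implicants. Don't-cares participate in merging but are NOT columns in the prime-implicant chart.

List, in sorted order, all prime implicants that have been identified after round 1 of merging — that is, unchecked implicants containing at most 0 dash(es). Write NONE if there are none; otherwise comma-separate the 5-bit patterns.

NONE

size-2^0 implicants → 00010(✓)  00100(✓)  00110(✓)  01001(✓)  01010(✓)  01101(✓)  01111(✓)  10000(✓)  10010(✓)  10011(✓)  10100(✓)  10101(✓)  10110(✓)  11010(✓)  11011(✓)  11100(✓)  11111(✓)
size-2^1 implicants → -0010(✓)  -0100(✓)  -0110(✓)  -1010(✓)  -1111  0-010(✓)  00-10(✓)  001-0(✓)  01-01  011-1  1-010(✓)  1-011(✓)  1-100  10-00(✓)  10-10(✓)  100-0(✓)  1001-(✓)  101-0(✓)  1010-  11-11  1101-(✓)
size-2^2 implicants → --010  -0-10  -01-0  1-01-  10--0
Unchecked terms (primes): --010, -0-10, -01-0, -1111, 01-01, 011-1, 1-01-, 1-100, 10--0, 1010-, 11-11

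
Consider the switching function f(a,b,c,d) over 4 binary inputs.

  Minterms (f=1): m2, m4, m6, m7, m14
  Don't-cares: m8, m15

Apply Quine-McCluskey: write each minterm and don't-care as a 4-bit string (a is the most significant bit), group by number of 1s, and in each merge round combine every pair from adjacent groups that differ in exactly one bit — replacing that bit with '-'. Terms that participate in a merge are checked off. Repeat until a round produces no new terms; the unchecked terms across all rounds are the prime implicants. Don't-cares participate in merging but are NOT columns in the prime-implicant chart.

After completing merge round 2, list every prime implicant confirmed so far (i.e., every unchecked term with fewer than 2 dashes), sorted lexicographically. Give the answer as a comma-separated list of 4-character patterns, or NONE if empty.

size-2^0 implicants → 0010(✓)  0100(✓)  0110(✓)  0111(✓)  1000  1110(✓)  1111(✓)
size-2^1 implicants → -110(✓)  -111(✓)  0-10  01-0  011-(✓)  111-(✓)
size-2^2 implicants → -11-
Unchecked terms (primes): -11-, 0-10, 01-0, 1000

0-10, 01-0, 1000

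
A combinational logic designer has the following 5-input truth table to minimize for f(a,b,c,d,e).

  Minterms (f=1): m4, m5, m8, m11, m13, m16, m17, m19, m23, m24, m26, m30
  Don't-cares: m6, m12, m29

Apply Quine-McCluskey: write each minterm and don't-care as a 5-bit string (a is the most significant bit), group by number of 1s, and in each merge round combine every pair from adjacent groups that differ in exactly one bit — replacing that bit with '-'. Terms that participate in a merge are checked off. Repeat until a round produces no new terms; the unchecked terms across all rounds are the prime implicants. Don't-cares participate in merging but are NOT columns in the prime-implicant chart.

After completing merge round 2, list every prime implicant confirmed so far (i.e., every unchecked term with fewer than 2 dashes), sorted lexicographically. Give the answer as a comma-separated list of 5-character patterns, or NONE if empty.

[col 0] 00100*, 00101*, 00110*, 01000*, 01011, 01100*, 01101*, 10000*, 10001*, 10011*, 10111*, 11000*, 11010*, 11101*, 11110*
[col 1] -1000, -1101, 0-100*, 0-101*, 001-0, 0010-*, 01-00, 0110-*, 1-000, 10-11, 100-1, 1000-, 11-10, 110-0
[col 2] 0-10-
Prime implicants: -1000, -1101, 0-10-, 001-0, 01-00, 01011, 1-000, 10-11, 100-1, 1000-, 11-10, 110-0

-1000, -1101, 001-0, 01-00, 01011, 1-000, 10-11, 100-1, 1000-, 11-10, 110-0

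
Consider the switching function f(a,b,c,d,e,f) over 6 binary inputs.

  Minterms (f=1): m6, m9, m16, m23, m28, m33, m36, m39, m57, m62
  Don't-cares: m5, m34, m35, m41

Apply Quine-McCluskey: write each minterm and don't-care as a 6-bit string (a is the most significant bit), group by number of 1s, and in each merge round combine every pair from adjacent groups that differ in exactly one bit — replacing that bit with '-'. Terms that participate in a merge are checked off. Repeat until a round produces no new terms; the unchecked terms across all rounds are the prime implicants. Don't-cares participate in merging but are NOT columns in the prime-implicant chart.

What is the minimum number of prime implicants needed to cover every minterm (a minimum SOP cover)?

10

Round 0: 000101 000110 001001✓ 010000 010111 011100 100001✓ 100010✓ 100011✓ 100100 100111✓ 101001✓ 111001✓ 111110
Round 1: -01001 1-1001 10-001 100-11 1000-1 10001-
PIs = {-01001, 000101, 000110, 010000, 010111, 011100, 1-1001, 10-001, 100-11, 1000-1, 10001-, 100100, 111110}
Coverage chart:
  m6: 000110 ←essential
  m9: -01001 ←essential
  m16: 010000 ←essential
  m23: 010111 ←essential
  m28: 011100 ←essential
  m33: 10-001,1000-1
  m36: 100100 ←essential
  m39: 100-11 ←essential
  m57: 1-1001 ←essential
  m62: 111110 ←essential
Essential: -01001, 000110, 010000, 010111, 011100, 1-1001, 100-11, 100100, 111110
Petrick residual → 10-001
Min cover (10 terms): b'cd'e'f + a'b'c'def' + a'bc'd'e'f' + a'bc'def + a'bcde'f' + acd'e'f + ab'd'e'f + ab'c'ef + ab'c'de'f' + abcdef'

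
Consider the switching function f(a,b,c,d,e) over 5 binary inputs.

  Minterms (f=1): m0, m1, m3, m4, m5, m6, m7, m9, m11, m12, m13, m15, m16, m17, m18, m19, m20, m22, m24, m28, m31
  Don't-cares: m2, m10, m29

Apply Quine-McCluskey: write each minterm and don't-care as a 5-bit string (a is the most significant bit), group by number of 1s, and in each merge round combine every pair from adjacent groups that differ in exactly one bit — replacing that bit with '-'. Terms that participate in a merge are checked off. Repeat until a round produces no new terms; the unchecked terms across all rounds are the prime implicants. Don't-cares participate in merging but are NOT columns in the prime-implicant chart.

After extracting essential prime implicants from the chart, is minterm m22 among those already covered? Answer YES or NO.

[col 0] 00000*, 00001*, 00010*, 00011*, 00100*, 00101*, 00110*, 00111*, 01001*, 01010*, 01011*, 01100*, 01101*, 01111*, 10000*, 10001*, 10010*, 10011*, 10100*, 10110*, 11000*, 11100*, 11101*, 11111*
[col 1] -0000*, -0001*, -0010*, -0011*, -0100*, -0110*, -1100*, -1101*, -1111*, 0-001*, 0-010*, 0-011*, 0-100*, 0-101*, 0-111*, 00-00*, 00-01*, 00-10*, 00-11*, 000-0*, 000-1*, 0000-*, 0001-*, 001-0*, 001-1*, 0010-*, 0011-*, 01-01*, 01-11*, 010-1*, 0101-*, 011-1*, 0110-*, 1-000*, 1-100*, 10-00*, 10-10*, 100-0*, 100-1*, 1000-*, 1001-*, 101-0*, 11-00*, 111-1*, 1110-*
[col 2] --100, -0-00*, -0-10*, -00-0*, -00-1*, -000-*, -001-*, -01-0*, -11-1, -110-, 0--01*, 0--11*, 0-0-1*, 0-01-, 0-1-1*, 0-10-, 00--0*, 00--1*, 00-0-*, 00-1-*, 000--*, 001--*, 01--1*, 1--00, 10--0*, 100--*
[col 3] -0--0, -00--, 0---1, 00---
Prime implicants: --100, -0--0, -00--, -11-1, -110-, 0---1, 0-01-, 0-10-, 00---, 1--00
PI chart (minterm → PIs covering it):
  0 | -0--0,-00--,00---
  1 | -00--,0---1,00---
  3 | -00--,0---1,0-01-,00---
  4 | --100,-0--0,0-10-,00---
  5 | 0---1,0-10-,00---
  6 | -0--0,00---
  7 | 0---1,00---
  9 | 0---1  (sole → essential)
  11 | 0---1,0-01-
  12 | --100,-110-,0-10-
  13 | -11-1,-110-,0---1,0-10-
  15 | -11-1,0---1
  16 | -0--0,-00--,1--00
  17 | -00--  (sole → essential)
  18 | -0--0,-00--
  19 | -00--  (sole → essential)
  20 | --100,-0--0,1--00
  22 | -0--0  (sole → essential)
  24 | 1--00  (sole → essential)
  28 | --100,-110-,1--00
  31 | -11-1  (sole → essential)
Essential prime implicants: -0--0, -00--, -11-1, 0---1, 1--00

YES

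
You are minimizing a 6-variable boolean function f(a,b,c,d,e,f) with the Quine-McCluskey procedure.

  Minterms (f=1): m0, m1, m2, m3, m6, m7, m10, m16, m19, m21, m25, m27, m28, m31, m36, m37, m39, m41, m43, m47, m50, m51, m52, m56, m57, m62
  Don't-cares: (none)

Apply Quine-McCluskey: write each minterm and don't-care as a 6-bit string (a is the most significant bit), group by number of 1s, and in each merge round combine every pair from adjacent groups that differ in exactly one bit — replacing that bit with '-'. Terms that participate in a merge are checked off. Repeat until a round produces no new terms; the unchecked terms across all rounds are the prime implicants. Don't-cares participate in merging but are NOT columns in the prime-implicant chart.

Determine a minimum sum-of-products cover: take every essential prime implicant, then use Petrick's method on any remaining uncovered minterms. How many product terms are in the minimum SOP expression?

size-2^0 implicants → 000000(✓)  000001(✓)  000010(✓)  000011(✓)  000110(✓)  000111(✓)  001010(✓)  010000(✓)  010011(✓)  010101  011001(✓)  011011(✓)  011100  011111(✓)  100100(✓)  100101(✓)  100111(✓)  101001(✓)  101011(✓)  101111(✓)  110010(✓)  110011(✓)  110100(✓)  111000(✓)  111001(✓)  111110
size-2^1 implicants → -00111  -10011  -11001  0-0000  0-0011  00-010  000-10(✓)  000-11(✓)  0000-0(✓)  0000-1(✓)  00000-(✓)  00001-(✓)  00011-(✓)  01-011  011-11  0110-1  1-0100  1-1001  10-111  1001-1  10010-  101-11  1010-1  11001-  11100-
size-2^2 implicants → 000-1-  0000--
Unchecked terms (primes): -00111, -10011, -11001, 0-0000, 0-0011, 00-010, 000-1-, 0000--, 01-011, 010101, 011-11, 0110-1, 011100, 1-0100, 1-1001, 10-111, 1001-1, 10010-, 101-11, 1010-1, 11001-, 11100-, 111110
Minterm coverage:
  m0 ⊆ 0-0000,0000--
  m1 ⊆ 0000-- [E]
  m2 ⊆ 00-010,000-1-,0000--
  m3 ⊆ 0-0011,000-1-,0000--
  m6 ⊆ 000-1- [E]
  m7 ⊆ -00111,000-1-
  m10 ⊆ 00-010 [E]
  m16 ⊆ 0-0000 [E]
  m19 ⊆ -10011,0-0011,01-011
  m21 ⊆ 010101 [E]
  m25 ⊆ -11001,0110-1
  m27 ⊆ 01-011,011-11,0110-1
  m28 ⊆ 011100 [E]
  m31 ⊆ 011-11 [E]
  m36 ⊆ 1-0100,10010-
  m37 ⊆ 1001-1,10010-
  m39 ⊆ -00111,10-111,1001-1
  m41 ⊆ 1-1001,1010-1
  m43 ⊆ 101-11,1010-1
  m47 ⊆ 10-111,101-11
  m50 ⊆ 11001- [E]
  m51 ⊆ -10011,11001-
  m52 ⊆ 1-0100 [E]
  m56 ⊆ 11100- [E]
  m57 ⊆ -11001,1-1001,11100-
  m62 ⊆ 111110 [E]
E = {0-0000, 00-010, 000-1-, 0000--, 010101, 011-11, 011100, 1-0100, 11001-, 11100-, 111110}
Petrick residual → -10011, -11001, 1-1001, 1001-1, 101-11
Cover = bc'd'ef + bcd'e'f + a'c'd'e'f' + a'b'd'ef' + a'b'c'e + a'b'c'd' + a'bc'de'f + a'bcef + a'bcde'f' + ac'de'f' + acd'e'f + ab'c'df + ab'cef + abc'd'e + abcd'e' + abcdef'  |cover|=16

16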